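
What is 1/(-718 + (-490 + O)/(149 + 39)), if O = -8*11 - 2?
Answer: -47/33891 ≈ -0.0013868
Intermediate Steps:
O = -90 (O = -88 - 2 = -90)
1/(-718 + (-490 + O)/(149 + 39)) = 1/(-718 + (-490 - 90)/(149 + 39)) = 1/(-718 - 580/188) = 1/(-718 - 580*1/188) = 1/(-718 - 145/47) = 1/(-33891/47) = -47/33891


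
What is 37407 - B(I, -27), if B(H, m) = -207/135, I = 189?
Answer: 561128/15 ≈ 37409.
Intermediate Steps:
B(H, m) = -23/15 (B(H, m) = -207*1/135 = -23/15)
37407 - B(I, -27) = 37407 - 1*(-23/15) = 37407 + 23/15 = 561128/15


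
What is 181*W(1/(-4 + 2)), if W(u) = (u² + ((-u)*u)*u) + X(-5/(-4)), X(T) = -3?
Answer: -3801/8 ≈ -475.13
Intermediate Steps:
W(u) = -3 + u² - u³ (W(u) = (u² + ((-u)*u)*u) - 3 = (u² + (-u²)*u) - 3 = (u² - u³) - 3 = -3 + u² - u³)
181*W(1/(-4 + 2)) = 181*(-3 + (1/(-4 + 2))² - (1/(-4 + 2))³) = 181*(-3 + (1/(-2))² - (1/(-2))³) = 181*(-3 + (-½)² - (-½)³) = 181*(-3 + ¼ - 1*(-⅛)) = 181*(-3 + ¼ + ⅛) = 181*(-21/8) = -3801/8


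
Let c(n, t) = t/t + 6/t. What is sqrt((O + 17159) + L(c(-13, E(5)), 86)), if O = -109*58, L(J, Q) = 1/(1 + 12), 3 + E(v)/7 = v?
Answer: sqrt(1831466)/13 ≈ 104.10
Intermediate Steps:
E(v) = -21 + 7*v
c(n, t) = 1 + 6/t
L(J, Q) = 1/13
O = -6322
sqrt((O + 17159) + L(c(-13, E(5)), 86)) = sqrt((-6322 + 17159) + 1/13) = sqrt(10837 + 1/13) = sqrt(140882/13) = sqrt(1831466)/13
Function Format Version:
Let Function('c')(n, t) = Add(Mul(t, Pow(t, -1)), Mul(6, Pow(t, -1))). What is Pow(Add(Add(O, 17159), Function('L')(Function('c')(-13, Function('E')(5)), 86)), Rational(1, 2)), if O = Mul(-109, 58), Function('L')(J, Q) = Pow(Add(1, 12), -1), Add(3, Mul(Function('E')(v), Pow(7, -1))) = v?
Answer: Mul(Rational(1, 13), Pow(1831466, Rational(1, 2))) ≈ 104.10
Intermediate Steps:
Function('E')(v) = Add(-21, Mul(7, v))
Function('c')(n, t) = Add(1, Mul(6, Pow(t, -1)))
Function('L')(J, Q) = Rational(1, 13) (Function('L')(J, Q) = Pow(13, -1) = Rational(1, 13))
O = -6322
Pow(Add(Add(O, 17159), Function('L')(Function('c')(-13, Function('E')(5)), 86)), Rational(1, 2)) = Pow(Add(Add(-6322, 17159), Rational(1, 13)), Rational(1, 2)) = Pow(Add(10837, Rational(1, 13)), Rational(1, 2)) = Pow(Rational(140882, 13), Rational(1, 2)) = Mul(Rational(1, 13), Pow(1831466, Rational(1, 2)))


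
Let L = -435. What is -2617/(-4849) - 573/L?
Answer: 1305624/703105 ≈ 1.8569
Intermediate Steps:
-2617/(-4849) - 573/L = -2617/(-4849) - 573/(-435) = -2617*(-1/4849) - 573*(-1/435) = 2617/4849 + 191/145 = 1305624/703105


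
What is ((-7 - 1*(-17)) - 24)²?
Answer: 196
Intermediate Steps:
((-7 - 1*(-17)) - 24)² = ((-7 + 17) - 24)² = (10 - 24)² = (-14)² = 196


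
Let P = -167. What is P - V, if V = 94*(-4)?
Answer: 209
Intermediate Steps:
V = -376
P - V = -167 - 1*(-376) = -167 + 376 = 209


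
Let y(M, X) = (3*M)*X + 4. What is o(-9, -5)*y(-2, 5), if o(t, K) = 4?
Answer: -104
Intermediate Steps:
y(M, X) = 4 + 3*M*X (y(M, X) = 3*M*X + 4 = 4 + 3*M*X)
o(-9, -5)*y(-2, 5) = 4*(4 + 3*(-2)*5) = 4*(4 - 30) = 4*(-26) = -104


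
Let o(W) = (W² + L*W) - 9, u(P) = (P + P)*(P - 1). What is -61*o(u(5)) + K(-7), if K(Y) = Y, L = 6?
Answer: -111698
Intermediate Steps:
u(P) = 2*P*(-1 + P) (u(P) = (2*P)*(-1 + P) = 2*P*(-1 + P))
o(W) = -9 + W² + 6*W (o(W) = (W² + 6*W) - 9 = -9 + W² + 6*W)
-61*o(u(5)) + K(-7) = -61*(-9 + (2*5*(-1 + 5))² + 6*(2*5*(-1 + 5))) - 7 = -61*(-9 + (2*5*4)² + 6*(2*5*4)) - 7 = -61*(-9 + 40² + 6*40) - 7 = -61*(-9 + 1600 + 240) - 7 = -61*1831 - 7 = -111691 - 7 = -111698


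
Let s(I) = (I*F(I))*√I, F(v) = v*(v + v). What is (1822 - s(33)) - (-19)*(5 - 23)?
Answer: 1480 - 71874*√33 ≈ -4.1140e+5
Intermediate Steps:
F(v) = 2*v² (F(v) = v*(2*v) = 2*v²)
s(I) = 2*I^(7/2) (s(I) = (I*(2*I²))*√I = (2*I³)*√I = 2*I^(7/2))
(1822 - s(33)) - (-19)*(5 - 23) = (1822 - 2*33^(7/2)) - (-19)*(5 - 23) = (1822 - 2*35937*√33) - (-19)*(-18) = (1822 - 71874*√33) - 1*342 = (1822 - 71874*√33) - 342 = 1480 - 71874*√33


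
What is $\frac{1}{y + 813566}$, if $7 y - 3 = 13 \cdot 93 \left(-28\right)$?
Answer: $\frac{7}{5661113} \approx 1.2365 \cdot 10^{-6}$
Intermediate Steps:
$y = - \frac{33849}{7}$ ($y = \frac{3}{7} + \frac{13 \cdot 93 \left(-28\right)}{7} = \frac{3}{7} + \frac{1209 \left(-28\right)}{7} = \frac{3}{7} + \frac{1}{7} \left(-33852\right) = \frac{3}{7} - 4836 = - \frac{33849}{7} \approx -4835.6$)
$\frac{1}{y + 813566} = \frac{1}{- \frac{33849}{7} + 813566} = \frac{1}{\frac{5661113}{7}} = \frac{7}{5661113}$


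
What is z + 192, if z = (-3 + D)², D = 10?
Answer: 241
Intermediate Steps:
z = 49 (z = (-3 + 10)² = 7² = 49)
z + 192 = 49 + 192 = 241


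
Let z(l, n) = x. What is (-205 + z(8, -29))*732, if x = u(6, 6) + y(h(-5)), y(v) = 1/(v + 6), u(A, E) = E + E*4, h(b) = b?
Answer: -127368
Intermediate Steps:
u(A, E) = 5*E (u(A, E) = E + 4*E = 5*E)
y(v) = 1/(6 + v)
x = 31 (x = 5*6 + 1/(6 - 5) = 30 + 1/1 = 30 + 1 = 31)
z(l, n) = 31
(-205 + z(8, -29))*732 = (-205 + 31)*732 = -174*732 = -127368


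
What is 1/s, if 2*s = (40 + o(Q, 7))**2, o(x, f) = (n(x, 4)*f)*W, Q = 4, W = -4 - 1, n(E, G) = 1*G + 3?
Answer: 2/42025 ≈ 4.7591e-5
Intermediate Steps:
n(E, G) = 3 + G (n(E, G) = G + 3 = 3 + G)
W = -5
o(x, f) = -35*f (o(x, f) = ((3 + 4)*f)*(-5) = (7*f)*(-5) = -35*f)
s = 42025/2 (s = (40 - 35*7)**2/2 = (40 - 245)**2/2 = (1/2)*(-205)**2 = (1/2)*42025 = 42025/2 ≈ 21013.)
1/s = 1/(42025/2) = 2/42025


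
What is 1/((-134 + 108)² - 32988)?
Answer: -1/32312 ≈ -3.0948e-5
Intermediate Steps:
1/((-134 + 108)² - 32988) = 1/((-26)² - 32988) = 1/(676 - 32988) = 1/(-32312) = -1/32312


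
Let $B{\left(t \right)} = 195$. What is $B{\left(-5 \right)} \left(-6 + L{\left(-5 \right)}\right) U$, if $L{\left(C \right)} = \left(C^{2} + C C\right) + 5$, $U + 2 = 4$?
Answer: $19110$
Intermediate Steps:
$U = 2$ ($U = -2 + 4 = 2$)
$L{\left(C \right)} = 5 + 2 C^{2}$ ($L{\left(C \right)} = \left(C^{2} + C^{2}\right) + 5 = 2 C^{2} + 5 = 5 + 2 C^{2}$)
$B{\left(-5 \right)} \left(-6 + L{\left(-5 \right)}\right) U = 195 \left(-6 + \left(5 + 2 \left(-5\right)^{2}\right)\right) 2 = 195 \left(-6 + \left(5 + 2 \cdot 25\right)\right) 2 = 195 \left(-6 + \left(5 + 50\right)\right) 2 = 195 \left(-6 + 55\right) 2 = 195 \cdot 49 \cdot 2 = 195 \cdot 98 = 19110$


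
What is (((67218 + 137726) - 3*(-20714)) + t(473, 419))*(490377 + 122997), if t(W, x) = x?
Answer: 164080611870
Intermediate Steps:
(((67218 + 137726) - 3*(-20714)) + t(473, 419))*(490377 + 122997) = (((67218 + 137726) - 3*(-20714)) + 419)*(490377 + 122997) = ((204944 + 62142) + 419)*613374 = (267086 + 419)*613374 = 267505*613374 = 164080611870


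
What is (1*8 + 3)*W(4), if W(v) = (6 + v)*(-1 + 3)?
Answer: 220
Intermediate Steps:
W(v) = 12 + 2*v (W(v) = (6 + v)*2 = 12 + 2*v)
(1*8 + 3)*W(4) = (1*8 + 3)*(12 + 2*4) = (8 + 3)*(12 + 8) = 11*20 = 220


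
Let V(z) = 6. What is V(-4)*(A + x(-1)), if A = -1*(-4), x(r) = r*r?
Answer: 30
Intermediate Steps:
x(r) = r**2
A = 4
V(-4)*(A + x(-1)) = 6*(4 + (-1)**2) = 6*(4 + 1) = 6*5 = 30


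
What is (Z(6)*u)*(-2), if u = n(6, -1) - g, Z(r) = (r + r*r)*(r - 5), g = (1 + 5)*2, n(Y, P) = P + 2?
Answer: 924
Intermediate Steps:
n(Y, P) = 2 + P
g = 12 (g = 6*2 = 12)
Z(r) = (-5 + r)*(r + r**2) (Z(r) = (r + r**2)*(-5 + r) = (-5 + r)*(r + r**2))
u = -11 (u = (2 - 1) - 1*12 = 1 - 12 = -11)
(Z(6)*u)*(-2) = ((6*(-5 + 6**2 - 4*6))*(-11))*(-2) = ((6*(-5 + 36 - 24))*(-11))*(-2) = ((6*7)*(-11))*(-2) = (42*(-11))*(-2) = -462*(-2) = 924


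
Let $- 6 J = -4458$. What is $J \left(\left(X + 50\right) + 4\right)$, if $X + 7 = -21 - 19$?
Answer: $5201$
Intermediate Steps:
$J = 743$ ($J = \left(- \frac{1}{6}\right) \left(-4458\right) = 743$)
$X = -47$ ($X = -7 - 40 = -47$)
$J \left(\left(X + 50\right) + 4\right) = 743 \left(\left(-47 + 50\right) + 4\right) = 743 \left(3 + 4\right) = 743 \cdot 7 = 5201$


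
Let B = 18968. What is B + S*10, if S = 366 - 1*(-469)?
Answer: 27318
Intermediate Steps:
S = 835 (S = 366 + 469 = 835)
B + S*10 = 18968 + 835*10 = 18968 + 8350 = 27318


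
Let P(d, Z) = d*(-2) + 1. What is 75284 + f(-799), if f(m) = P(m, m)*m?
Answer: -1202317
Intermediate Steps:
P(d, Z) = 1 - 2*d (P(d, Z) = -2*d + 1 = 1 - 2*d)
f(m) = m*(1 - 2*m) (f(m) = (1 - 2*m)*m = m*(1 - 2*m))
75284 + f(-799) = 75284 - 799*(1 - 2*(-799)) = 75284 - 799*(1 + 1598) = 75284 - 799*1599 = 75284 - 1277601 = -1202317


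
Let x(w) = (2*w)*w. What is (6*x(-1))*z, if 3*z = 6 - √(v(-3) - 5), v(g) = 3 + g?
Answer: 24 - 4*I*√5 ≈ 24.0 - 8.9443*I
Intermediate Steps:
z = 2 - I*√5/3 (z = (6 - √((3 - 3) - 5))/3 = (6 - √(0 - 5))/3 = (6 - √(-5))/3 = (6 - I*√5)/3 = 2 - I*√5/3 ≈ 2.0 - 0.74536*I)
x(w) = 2*w²
(6*x(-1))*z = (6*(2*(-1)²))*(2 - I*√5/3) = (6*(2*1))*(2 - I*√5/3) = (6*2)*(2 - I*√5/3) = 12*(2 - I*√5/3) = 24 - 4*I*√5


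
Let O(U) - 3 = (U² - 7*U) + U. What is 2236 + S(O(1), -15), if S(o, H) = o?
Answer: 2234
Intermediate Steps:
O(U) = 3 + U² - 6*U (O(U) = 3 + ((U² - 7*U) + U) = 3 + (U² - 6*U) = 3 + U² - 6*U)
2236 + S(O(1), -15) = 2236 + (3 + 1² - 6*1) = 2236 + (3 + 1 - 6) = 2236 - 2 = 2234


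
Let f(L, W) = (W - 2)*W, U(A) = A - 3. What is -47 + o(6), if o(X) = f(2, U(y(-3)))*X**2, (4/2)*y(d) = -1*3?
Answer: 1006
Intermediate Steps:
y(d) = -3/2 (y(d) = (-1*3)/2 = (1/2)*(-3) = -3/2)
U(A) = -3 + A
f(L, W) = W*(-2 + W) (f(L, W) = (-2 + W)*W = W*(-2 + W))
o(X) = 117*X**2/4 (o(X) = ((-3 - 3/2)*(-2 + (-3 - 3/2)))*X**2 = (-9*(-2 - 9/2)/2)*X**2 = (-9/2*(-13/2))*X**2 = 117*X**2/4)
-47 + o(6) = -47 + (117/4)*6**2 = -47 + (117/4)*36 = -47 + 1053 = 1006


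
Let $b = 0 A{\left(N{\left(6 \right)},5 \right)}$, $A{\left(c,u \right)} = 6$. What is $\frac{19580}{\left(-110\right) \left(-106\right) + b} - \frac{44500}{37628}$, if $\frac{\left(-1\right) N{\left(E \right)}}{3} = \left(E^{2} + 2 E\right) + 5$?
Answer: $\frac{247598}{498571} \approx 0.49662$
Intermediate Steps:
$N{\left(E \right)} = -15 - 6 E - 3 E^{2}$ ($N{\left(E \right)} = - 3 \left(\left(E^{2} + 2 E\right) + 5\right) = - 3 \left(5 + E^{2} + 2 E\right) = -15 - 6 E - 3 E^{2}$)
$b = 0$ ($b = 0 \cdot 6 = 0$)
$\frac{19580}{\left(-110\right) \left(-106\right) + b} - \frac{44500}{37628} = \frac{19580}{\left(-110\right) \left(-106\right) + 0} - \frac{44500}{37628} = \frac{19580}{11660 + 0} - \frac{11125}{9407} = \frac{19580}{11660} - \frac{11125}{9407} = 19580 \cdot \frac{1}{11660} - \frac{11125}{9407} = \frac{89}{53} - \frac{11125}{9407} = \frac{247598}{498571}$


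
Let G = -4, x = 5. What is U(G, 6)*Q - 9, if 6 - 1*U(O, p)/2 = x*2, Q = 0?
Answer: -9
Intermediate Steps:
U(O, p) = -8 (U(O, p) = 12 - 10*2 = 12 - 2*10 = 12 - 20 = -8)
U(G, 6)*Q - 9 = -8*0 - 9 = 0 - 9 = -9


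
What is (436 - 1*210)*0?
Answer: 0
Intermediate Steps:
(436 - 1*210)*0 = (436 - 210)*0 = 226*0 = 0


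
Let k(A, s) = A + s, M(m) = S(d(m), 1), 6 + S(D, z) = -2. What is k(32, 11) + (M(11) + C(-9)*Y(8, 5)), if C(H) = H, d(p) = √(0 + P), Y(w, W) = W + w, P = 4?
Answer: -82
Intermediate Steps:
d(p) = 2 (d(p) = √(0 + 4) = √4 = 2)
S(D, z) = -8 (S(D, z) = -6 - 2 = -8)
M(m) = -8
k(32, 11) + (M(11) + C(-9)*Y(8, 5)) = (32 + 11) + (-8 - 9*(5 + 8)) = 43 + (-8 - 9*13) = 43 + (-8 - 117) = 43 - 125 = -82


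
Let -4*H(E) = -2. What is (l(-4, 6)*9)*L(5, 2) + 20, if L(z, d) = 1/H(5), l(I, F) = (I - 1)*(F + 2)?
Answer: -700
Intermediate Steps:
l(I, F) = (-1 + I)*(2 + F)
H(E) = ½ (H(E) = -¼*(-2) = ½)
L(z, d) = 2 (L(z, d) = 1/(½) = 2)
(l(-4, 6)*9)*L(5, 2) + 20 = ((-2 - 1*6 + 2*(-4) + 6*(-4))*9)*2 + 20 = ((-2 - 6 - 8 - 24)*9)*2 + 20 = -40*9*2 + 20 = -360*2 + 20 = -720 + 20 = -700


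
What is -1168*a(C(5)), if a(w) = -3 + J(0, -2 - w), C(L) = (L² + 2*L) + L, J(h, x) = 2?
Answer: 1168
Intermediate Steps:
C(L) = L² + 3*L
a(w) = -1 (a(w) = -3 + 2 = -1)
-1168*a(C(5)) = -1168*(-1) = 1168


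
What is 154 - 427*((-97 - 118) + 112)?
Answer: 44135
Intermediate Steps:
154 - 427*((-97 - 118) + 112) = 154 - 427*(-215 + 112) = 154 - 427*(-103) = 154 + 43981 = 44135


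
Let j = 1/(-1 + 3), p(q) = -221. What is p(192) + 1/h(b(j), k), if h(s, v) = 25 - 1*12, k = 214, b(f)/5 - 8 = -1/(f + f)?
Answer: -2872/13 ≈ -220.92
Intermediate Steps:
j = 1/2 ≈ 0.50000
b(f) = 40 - 5/(2*f) (b(f) = 40 + 5*(-1/(f + f)) = 40 + 5*(-1/(2*f)) = 40 - 5/(2*f))
h(s, v) = 13 (h(s, v) = 25 - 12 = 13)
p(192) + 1/h(b(j), k) = -221 + 1/13 = -2872/13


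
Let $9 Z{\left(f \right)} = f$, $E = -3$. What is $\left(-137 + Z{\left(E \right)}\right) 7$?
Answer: $- \frac{2884}{3} \approx -961.33$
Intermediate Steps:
$Z{\left(f \right)} = \frac{f}{9}$
$\left(-137 + Z{\left(E \right)}\right) 7 = \left(-137 + \frac{1}{9} \left(-3\right)\right) 7 = \left(-137 - \frac{1}{3}\right) 7 = \left(- \frac{412}{3}\right) 7 = - \frac{2884}{3}$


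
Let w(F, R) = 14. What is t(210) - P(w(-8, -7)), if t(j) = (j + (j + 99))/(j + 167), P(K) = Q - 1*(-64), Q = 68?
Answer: -49245/377 ≈ -130.62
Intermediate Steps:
P(K) = 132 (P(K) = 68 - 1*(-64) = 68 + 64 = 132)
t(j) = (99 + 2*j)/(167 + j) (t(j) = (j + (99 + j))/(167 + j) = (99 + 2*j)/(167 + j))
t(210) - P(w(-8, -7)) = (99 + 2*210)/(167 + 210) - 1*132 = (99 + 420)/377 - 132 = (1/377)*519 - 132 = 519/377 - 132 = -49245/377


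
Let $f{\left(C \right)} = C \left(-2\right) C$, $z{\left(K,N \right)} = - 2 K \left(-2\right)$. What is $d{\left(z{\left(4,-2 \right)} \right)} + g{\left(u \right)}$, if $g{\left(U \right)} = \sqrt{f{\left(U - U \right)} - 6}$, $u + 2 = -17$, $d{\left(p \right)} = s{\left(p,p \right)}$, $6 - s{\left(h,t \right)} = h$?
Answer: $-10 + i \sqrt{6} \approx -10.0 + 2.4495 i$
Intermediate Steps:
$z{\left(K,N \right)} = 4 K$
$s{\left(h,t \right)} = 6 - h$
$d{\left(p \right)} = 6 - p$
$f{\left(C \right)} = - 2 C^{2}$ ($f{\left(C \right)} = - 2 C C = - 2 C^{2}$)
$u = -19$ ($u = -2 - 17 = -19$)
$g{\left(U \right)} = i \sqrt{6}$ ($g{\left(U \right)} = \sqrt{- 2 \left(U - U\right)^{2} - 6} = \sqrt{- 2 \cdot 0^{2} - 6} = \sqrt{\left(-2\right) 0 - 6} = \sqrt{0 - 6} = \sqrt{-6} = i \sqrt{6}$)
$d{\left(z{\left(4,-2 \right)} \right)} + g{\left(u \right)} = \left(6 - 4 \cdot 4\right) + i \sqrt{6} = \left(6 - 16\right) + i \sqrt{6} = -10 + i \sqrt{6}$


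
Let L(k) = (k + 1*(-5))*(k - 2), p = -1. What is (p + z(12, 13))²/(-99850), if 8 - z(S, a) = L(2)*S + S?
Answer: -1/3994 ≈ -0.00025038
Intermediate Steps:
L(k) = (-5 + k)*(-2 + k) (L(k) = (k - 5)*(-2 + k) = (-5 + k)*(-2 + k))
z(S, a) = 8 - S (z(S, a) = 8 - ((10 + 2² - 7*2)*S + S) = 8 - ((10 + 4 - 14)*S + S) = 8 - (0*S + S) = 8 - (0 + S) = 8 - S)
(p + z(12, 13))²/(-99850) = (-1 + (8 - 1*12))²/(-99850) = (-1 + (8 - 12))²*(-1/99850) = (-1 - 4)²*(-1/99850) = (-5)²*(-1/99850) = 25*(-1/99850) = -1/3994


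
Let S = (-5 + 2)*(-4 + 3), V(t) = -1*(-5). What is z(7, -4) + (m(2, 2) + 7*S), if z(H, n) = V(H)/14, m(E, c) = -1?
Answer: 285/14 ≈ 20.357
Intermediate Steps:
V(t) = 5
z(H, n) = 5/14
S = 3 (S = -3*(-1) = 3)
z(7, -4) + (m(2, 2) + 7*S) = 5/14 + (-1 + 7*3) = 5/14 + (-1 + 21) = 5/14 + 20 = 285/14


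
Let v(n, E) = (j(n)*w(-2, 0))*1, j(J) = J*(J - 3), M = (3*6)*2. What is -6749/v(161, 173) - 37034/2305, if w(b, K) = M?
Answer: -33930108557/2110845240 ≈ -16.074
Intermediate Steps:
M = 36 (M = 18*2 = 36)
w(b, K) = 36
j(J) = J*(-3 + J)
v(n, E) = 36*n*(-3 + n) (v(n, E) = ((n*(-3 + n))*36)*1 = (36*n*(-3 + n))*1 = 36*n*(-3 + n))
-6749/v(161, 173) - 37034/2305 = -6749*1/(5796*(-3 + 161)) - 37034/2305 = -6749/(36*161*158) - 37034*1/2305 = -6749/915768 - 37034/2305 = -33930108557/2110845240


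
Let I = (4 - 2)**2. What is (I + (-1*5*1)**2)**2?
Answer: 841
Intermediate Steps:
I = 4 (I = 2**2 = 4)
(I + (-1*5*1)**2)**2 = (4 + (-1*5*1)**2)**2 = (4 + (-5*1)**2)**2 = (4 + (-5)**2)**2 = (4 + 25)**2 = 29**2 = 841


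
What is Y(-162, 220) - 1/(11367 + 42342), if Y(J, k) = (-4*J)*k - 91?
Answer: 7651867520/53709 ≈ 1.4247e+5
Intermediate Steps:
Y(J, k) = -91 - 4*J*k (Y(J, k) = -4*J*k - 91 = -91 - 4*J*k)
Y(-162, 220) - 1/(11367 + 42342) = (-91 - 4*(-162)*220) - 1/(11367 + 42342) = (-91 + 142560) - 1/53709 = 142469 - 1*1/53709 = 142469 - 1/53709 = 7651867520/53709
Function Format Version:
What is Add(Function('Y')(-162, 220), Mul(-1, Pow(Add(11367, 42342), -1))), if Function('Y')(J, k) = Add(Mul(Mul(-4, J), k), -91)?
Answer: Rational(7651867520, 53709) ≈ 1.4247e+5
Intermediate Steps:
Function('Y')(J, k) = Add(-91, Mul(-4, J, k)) (Function('Y')(J, k) = Add(Mul(-4, J, k), -91) = Add(-91, Mul(-4, J, k)))
Add(Function('Y')(-162, 220), Mul(-1, Pow(Add(11367, 42342), -1))) = Add(Add(-91, Mul(-4, -162, 220)), Mul(-1, Pow(Add(11367, 42342), -1))) = Add(Add(-91, 142560), Mul(-1, Pow(53709, -1))) = Add(142469, Mul(-1, Rational(1, 53709))) = Add(142469, Rational(-1, 53709)) = Rational(7651867520, 53709)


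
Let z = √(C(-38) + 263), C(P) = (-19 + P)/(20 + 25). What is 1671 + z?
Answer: 1671 + √58890/15 ≈ 1687.2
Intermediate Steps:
C(P) = -19/45 + P/45 (C(P) = (-19 + P)/45 = (-19 + P)*(1/45) = -19/45 + P/45)
z = √58890/15 (z = √((-19/45 + (1/45)*(-38)) + 263) = √((-19/45 - 38/45) + 263) = √(-19/15 + 263) = √(3926/15) = √58890/15 ≈ 16.178)
1671 + z = 1671 + √58890/15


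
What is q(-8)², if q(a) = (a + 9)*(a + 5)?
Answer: 9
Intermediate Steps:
q(a) = (5 + a)*(9 + a) (q(a) = (9 + a)*(5 + a) = (5 + a)*(9 + a))
q(-8)² = (45 + (-8)² + 14*(-8))² = (45 + 64 - 112)² = (-3)² = 9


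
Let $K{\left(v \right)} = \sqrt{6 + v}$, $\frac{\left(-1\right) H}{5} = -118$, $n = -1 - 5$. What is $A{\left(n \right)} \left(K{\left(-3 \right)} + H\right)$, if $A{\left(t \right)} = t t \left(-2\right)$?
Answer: $-42480 - 72 \sqrt{3} \approx -42605.0$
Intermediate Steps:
$n = -6$ ($n = -1 - 5 = -6$)
$H = 590$ ($H = \left(-5\right) \left(-118\right) = 590$)
$A{\left(t \right)} = - 2 t^{2}$ ($A{\left(t \right)} = t^{2} \left(-2\right) = - 2 t^{2}$)
$A{\left(n \right)} \left(K{\left(-3 \right)} + H\right) = - 2 \left(-6\right)^{2} \left(\sqrt{6 - 3} + 590\right) = \left(-2\right) 36 \left(\sqrt{3} + 590\right) = - 72 \left(590 + \sqrt{3}\right) = -42480 - 72 \sqrt{3}$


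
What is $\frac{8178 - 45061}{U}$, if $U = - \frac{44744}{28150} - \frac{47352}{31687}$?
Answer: $\frac{16449616065575}{1375380964} \approx 11960.0$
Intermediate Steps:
$U = - \frac{1375380964}{445994525}$ ($U = \left(-44744\right) \frac{1}{28150} - \frac{47352}{31687} = - \frac{22372}{14075} - \frac{47352}{31687} = - \frac{1375380964}{445994525} \approx -3.0839$)
$\frac{8178 - 45061}{U} = \frac{8178 - 45061}{- \frac{1375380964}{445994525}} = \left(8178 - 45061\right) \left(- \frac{445994525}{1375380964}\right) = \left(-36883\right) \left(- \frac{445994525}{1375380964}\right) = \frac{16449616065575}{1375380964}$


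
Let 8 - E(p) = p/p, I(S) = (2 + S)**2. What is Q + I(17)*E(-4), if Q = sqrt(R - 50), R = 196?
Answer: 2527 + sqrt(146) ≈ 2539.1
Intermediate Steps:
Q = sqrt(146) (Q = sqrt(196 - 50) = sqrt(146) ≈ 12.083)
E(p) = 7 (E(p) = 8 - p/p = 8 - 1*1 = 8 - 1 = 7)
Q + I(17)*E(-4) = sqrt(146) + (2 + 17)**2*7 = sqrt(146) + 19**2*7 = sqrt(146) + 361*7 = sqrt(146) + 2527 = 2527 + sqrt(146)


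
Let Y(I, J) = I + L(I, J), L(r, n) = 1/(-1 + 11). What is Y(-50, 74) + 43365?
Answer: 433151/10 ≈ 43315.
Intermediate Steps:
L(r, n) = ⅒ (L(r, n) = 1/10 = ⅒)
Y(I, J) = ⅒ + I (Y(I, J) = I + ⅒ = ⅒ + I)
Y(-50, 74) + 43365 = (⅒ - 50) + 43365 = -499/10 + 43365 = 433151/10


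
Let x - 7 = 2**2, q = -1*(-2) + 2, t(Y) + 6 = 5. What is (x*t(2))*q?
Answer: -44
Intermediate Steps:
t(Y) = -1 (t(Y) = -6 + 5 = -1)
q = 4 (q = 2 + 2 = 4)
x = 11 (x = 7 + 2**2 = 7 + 4 = 11)
(x*t(2))*q = (11*(-1))*4 = -11*4 = -44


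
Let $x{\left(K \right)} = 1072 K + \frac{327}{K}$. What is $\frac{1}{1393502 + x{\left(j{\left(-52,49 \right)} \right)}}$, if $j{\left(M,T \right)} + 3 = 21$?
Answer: $\frac{6}{8476897} \approx 7.0781 \cdot 10^{-7}$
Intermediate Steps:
$j{\left(M,T \right)} = 18$ ($j{\left(M,T \right)} = -3 + 21 = 18$)
$x{\left(K \right)} = \frac{327}{K} + 1072 K$
$\frac{1}{1393502 + x{\left(j{\left(-52,49 \right)} \right)}} = \frac{1}{1393502 + \left(\frac{327}{18} + 1072 \cdot 18\right)} = \frac{1}{1393502 + \left(327 \cdot \frac{1}{18} + 19296\right)} = \frac{1}{1393502 + \left(\frac{109}{6} + 19296\right)} = \frac{1}{1393502 + \frac{115885}{6}} = \frac{1}{\frac{8476897}{6}} = \frac{6}{8476897}$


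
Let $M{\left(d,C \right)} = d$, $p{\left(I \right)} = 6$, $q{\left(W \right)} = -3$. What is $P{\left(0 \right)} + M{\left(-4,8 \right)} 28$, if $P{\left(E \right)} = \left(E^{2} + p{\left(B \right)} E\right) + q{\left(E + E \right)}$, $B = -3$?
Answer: $-115$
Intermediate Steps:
$P{\left(E \right)} = -3 + E^{2} + 6 E$ ($P{\left(E \right)} = \left(E^{2} + 6 E\right) - 3 = -3 + E^{2} + 6 E$)
$P{\left(0 \right)} + M{\left(-4,8 \right)} 28 = \left(-3 + 0^{2} + 6 \cdot 0\right) - 112 = \left(-3 + 0 + 0\right) - 112 = -3 - 112 = -115$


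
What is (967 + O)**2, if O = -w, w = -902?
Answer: 3493161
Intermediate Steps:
O = 902 (O = -1*(-902) = 902)
(967 + O)**2 = (967 + 902)**2 = 1869**2 = 3493161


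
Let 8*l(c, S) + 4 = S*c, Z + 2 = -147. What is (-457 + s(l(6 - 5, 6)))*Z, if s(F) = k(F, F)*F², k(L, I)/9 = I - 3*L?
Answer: 2180317/32 ≈ 68135.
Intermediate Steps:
Z = -149 (Z = -2 - 147 = -149)
k(L, I) = -27*L + 9*I (k(L, I) = 9*(I - 3*L) = -27*L + 9*I)
l(c, S) = -½ + S*c/8 (l(c, S) = -½ + (S*c)/8 = -½ + S*c/8)
s(F) = -18*F³ (s(F) = (-27*F + 9*F)*F² = (-18*F)*F² = -18*F³)
(-457 + s(l(6 - 5, 6)))*Z = (-457 - 18*(-½ + (⅛)*6*(6 - 5))³)*(-149) = (-457 - 18*(-½ + (⅛)*6*1)³)*(-149) = (-457 - 18*(-½ + ¾)³)*(-149) = (-457 - 18*(¼)³)*(-149) = (-457 - 18*1/64)*(-149) = (-457 - 9/32)*(-149) = -14633/32*(-149) = 2180317/32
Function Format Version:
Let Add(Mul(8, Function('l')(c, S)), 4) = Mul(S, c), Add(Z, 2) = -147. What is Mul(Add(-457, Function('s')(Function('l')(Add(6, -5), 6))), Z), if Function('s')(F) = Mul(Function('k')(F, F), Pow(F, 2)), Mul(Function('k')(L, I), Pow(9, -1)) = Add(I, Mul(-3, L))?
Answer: Rational(2180317, 32) ≈ 68135.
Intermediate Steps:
Z = -149 (Z = Add(-2, -147) = -149)
Function('k')(L, I) = Add(Mul(-27, L), Mul(9, I)) (Function('k')(L, I) = Mul(9, Add(I, Mul(-3, L))) = Add(Mul(-27, L), Mul(9, I)))
Function('l')(c, S) = Add(Rational(-1, 2), Mul(Rational(1, 8), S, c)) (Function('l')(c, S) = Add(Rational(-1, 2), Mul(Rational(1, 8), Mul(S, c))) = Add(Rational(-1, 2), Mul(Rational(1, 8), S, c)))
Function('s')(F) = Mul(-18, Pow(F, 3)) (Function('s')(F) = Mul(Add(Mul(-27, F), Mul(9, F)), Pow(F, 2)) = Mul(Mul(-18, F), Pow(F, 2)) = Mul(-18, Pow(F, 3)))
Mul(Add(-457, Function('s')(Function('l')(Add(6, -5), 6))), Z) = Mul(Add(-457, Mul(-18, Pow(Add(Rational(-1, 2), Mul(Rational(1, 8), 6, Add(6, -5))), 3))), -149) = Mul(Add(-457, Mul(-18, Pow(Add(Rational(-1, 2), Mul(Rational(1, 8), 6, 1)), 3))), -149) = Mul(Add(-457, Mul(-18, Pow(Add(Rational(-1, 2), Rational(3, 4)), 3))), -149) = Mul(Add(-457, Mul(-18, Pow(Rational(1, 4), 3))), -149) = Mul(Add(-457, Mul(-18, Rational(1, 64))), -149) = Mul(Add(-457, Rational(-9, 32)), -149) = Mul(Rational(-14633, 32), -149) = Rational(2180317, 32)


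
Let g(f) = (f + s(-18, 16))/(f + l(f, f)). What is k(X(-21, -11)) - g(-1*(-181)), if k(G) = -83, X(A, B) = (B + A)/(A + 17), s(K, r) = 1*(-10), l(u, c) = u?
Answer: -30217/362 ≈ -83.472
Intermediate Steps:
s(K, r) = -10
X(A, B) = (A + B)/(17 + A)
g(f) = (-10 + f)/(2*f) (g(f) = (f - 10)/(f + f) = (-10 + f)/((2*f)) = (-10 + f)*(1/(2*f)) = (-10 + f)/(2*f))
k(X(-21, -11)) - g(-1*(-181)) = -83 - (-10 - 1*(-181))/(2*((-1*(-181)))) = -83 - (-10 + 181)/(2*181) = -83 - 171/(2*181) = -83 - 1*171/362 = -83 - 171/362 = -30217/362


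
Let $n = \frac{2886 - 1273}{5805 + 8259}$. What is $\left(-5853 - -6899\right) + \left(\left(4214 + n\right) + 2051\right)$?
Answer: $\frac{102823517}{14064} \approx 7311.1$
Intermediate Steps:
$n = \frac{1613}{14064} \approx 0.11469$
$\left(-5853 - -6899\right) + \left(\left(4214 + n\right) + 2051\right) = \left(-5853 - -6899\right) + \left(\left(4214 + \frac{1613}{14064}\right) + 2051\right) = \left(-5853 + 6899\right) + \left(\frac{59267309}{14064} + 2051\right) = 1046 + \frac{88112573}{14064} = \frac{102823517}{14064}$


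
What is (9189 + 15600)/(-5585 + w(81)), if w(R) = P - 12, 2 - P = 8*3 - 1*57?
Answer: -8263/1854 ≈ -4.4568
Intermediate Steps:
P = 35 (P = 2 - (8*3 - 1*57) = 2 - (24 - 57) = 2 - 1*(-33) = 2 + 33 = 35)
w(R) = 23 (w(R) = 35 - 12 = 23)
(9189 + 15600)/(-5585 + w(81)) = (9189 + 15600)/(-5585 + 23) = 24789/(-5562) = 24789*(-1/5562) = -8263/1854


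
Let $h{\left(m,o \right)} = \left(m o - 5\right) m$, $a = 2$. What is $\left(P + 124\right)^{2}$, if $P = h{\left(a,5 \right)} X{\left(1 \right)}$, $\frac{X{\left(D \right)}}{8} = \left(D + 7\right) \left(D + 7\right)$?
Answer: $27499536$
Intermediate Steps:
$X{\left(D \right)} = 8 \left(7 + D\right)^{2}$ ($X{\left(D \right)} = 8 \left(D + 7\right) \left(D + 7\right) = 8 \left(7 + D\right) \left(7 + D\right) = 8 \left(7 + D\right)^{2}$)
$h{\left(m,o \right)} = m \left(-5 + m o\right)$ ($h{\left(m,o \right)} = \left(-5 + m o\right) m = m \left(-5 + m o\right)$)
$P = 5120$ ($P = 2 \left(-5 + 2 \cdot 5\right) 8 \left(7 + 1\right)^{2} = 2 \left(-5 + 10\right) 8 \cdot 8^{2} = 2 \cdot 5 \cdot 8 \cdot 64 = 10 \cdot 512 = 5120$)
$\left(P + 124\right)^{2} = \left(5120 + 124\right)^{2} = 5244^{2} = 27499536$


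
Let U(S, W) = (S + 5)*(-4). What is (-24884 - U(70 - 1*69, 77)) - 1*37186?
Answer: -62046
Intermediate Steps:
U(S, W) = -20 - 4*S (U(S, W) = (5 + S)*(-4) = -20 - 4*S)
(-24884 - U(70 - 1*69, 77)) - 1*37186 = (-24884 - (-20 - 4*(70 - 1*69))) - 1*37186 = (-24884 - (-20 - 4*(70 - 69))) - 37186 = (-24884 - (-20 - 4*1)) - 37186 = (-24884 - (-20 - 4)) - 37186 = (-24884 - 1*(-24)) - 37186 = (-24884 + 24) - 37186 = -24860 - 37186 = -62046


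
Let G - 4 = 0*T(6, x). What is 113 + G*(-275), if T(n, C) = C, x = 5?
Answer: -987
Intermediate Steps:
G = 4 (G = 4 + 0*5 = 4 + 0 = 4)
113 + G*(-275) = 113 + 4*(-275) = 113 - 1100 = -987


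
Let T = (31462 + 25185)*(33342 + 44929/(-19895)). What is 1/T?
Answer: 19895/37573624338167 ≈ 5.2949e-10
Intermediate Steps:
T = 37573624338167/19895 (T = 56647*(33342 + 44929*(-1/19895)) = 56647*(33342 - 44929/19895) = 56647*(663294161/19895) = 37573624338167/19895 ≈ 1.8886e+9)
1/T = 1/(37573624338167/19895) = 19895/37573624338167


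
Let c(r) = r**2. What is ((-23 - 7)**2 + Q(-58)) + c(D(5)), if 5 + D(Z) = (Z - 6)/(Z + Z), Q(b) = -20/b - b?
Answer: 2854629/2900 ≈ 984.35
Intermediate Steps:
Q(b) = -b - 20/b
D(Z) = -5 + (-6 + Z)/(2*Z) (D(Z) = -5 + (Z - 6)/(Z + Z) = -5 + (-6 + Z)/((2*Z)) = -5 + (-6 + Z)*(1/(2*Z)) = -5 + (-6 + Z)/(2*Z))
((-23 - 7)**2 + Q(-58)) + c(D(5)) = ((-23 - 7)**2 + (-1*(-58) - 20/(-58))) + (-9/2 - 3/5)**2 = ((-30)**2 + (58 - 20*(-1/58))) + (-9/2 - 3*1/5)**2 = (900 + (58 + 10/29)) + (-9/2 - 3/5)**2 = (900 + 1692/29) + (-51/10)**2 = 27792/29 + 2601/100 = 2854629/2900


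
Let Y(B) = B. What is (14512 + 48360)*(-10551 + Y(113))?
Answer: -656257936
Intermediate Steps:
(14512 + 48360)*(-10551 + Y(113)) = (14512 + 48360)*(-10551 + 113) = 62872*(-10438) = -656257936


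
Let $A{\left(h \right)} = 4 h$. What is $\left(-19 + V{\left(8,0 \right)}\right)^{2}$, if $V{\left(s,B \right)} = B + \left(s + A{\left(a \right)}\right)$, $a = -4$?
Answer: $729$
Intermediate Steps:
$V{\left(s,B \right)} = -16 + B + s$ ($V{\left(s,B \right)} = B + \left(s + 4 \left(-4\right)\right) = B + \left(s - 16\right) = B + \left(-16 + s\right) = -16 + B + s$)
$\left(-19 + V{\left(8,0 \right)}\right)^{2} = \left(-19 + \left(-16 + 0 + 8\right)\right)^{2} = \left(-19 - 8\right)^{2} = \left(-27\right)^{2} = 729$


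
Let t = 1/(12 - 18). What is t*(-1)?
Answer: ⅙ ≈ 0.16667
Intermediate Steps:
t = -⅙ (t = 1/(-6) = -⅙ ≈ -0.16667)
t*(-1) = -⅙*(-1) = ⅙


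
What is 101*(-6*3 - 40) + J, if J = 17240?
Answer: 11382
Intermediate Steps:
101*(-6*3 - 40) + J = 101*(-6*3 - 40) + 17240 = 101*(-18 - 40) + 17240 = 101*(-58) + 17240 = -5858 + 17240 = 11382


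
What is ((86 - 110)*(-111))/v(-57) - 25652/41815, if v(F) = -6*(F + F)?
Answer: 2606922/794485 ≈ 3.2813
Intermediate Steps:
v(F) = -12*F
((86 - 110)*(-111))/v(-57) - 25652/41815 = ((86 - 110)*(-111))/((-12*(-57))) - 25652/41815 = -24*(-111)/684 - 25652*1/41815 = 2664*(1/684) - 25652/41815 = 74/19 - 25652/41815 = 2606922/794485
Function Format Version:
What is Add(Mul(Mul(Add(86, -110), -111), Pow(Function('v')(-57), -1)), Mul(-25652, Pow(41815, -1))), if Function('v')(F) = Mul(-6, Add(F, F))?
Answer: Rational(2606922, 794485) ≈ 3.2813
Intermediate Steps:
Function('v')(F) = Mul(-12, F) (Function('v')(F) = Mul(-6, Mul(2, F)) = Mul(-12, F))
Add(Mul(Mul(Add(86, -110), -111), Pow(Function('v')(-57), -1)), Mul(-25652, Pow(41815, -1))) = Add(Mul(Mul(Add(86, -110), -111), Pow(Mul(-12, -57), -1)), Mul(-25652, Pow(41815, -1))) = Add(Mul(Mul(-24, -111), Pow(684, -1)), Mul(-25652, Rational(1, 41815))) = Add(Mul(2664, Rational(1, 684)), Rational(-25652, 41815)) = Add(Rational(74, 19), Rational(-25652, 41815)) = Rational(2606922, 794485)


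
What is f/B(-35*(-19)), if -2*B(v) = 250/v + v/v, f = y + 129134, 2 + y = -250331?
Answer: 32238934/183 ≈ 1.7617e+5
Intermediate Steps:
y = -250333 (y = -2 - 250331 = -250333)
f = -121199 (f = -250333 + 129134 = -121199)
B(v) = -½ - 125/v (B(v) = -(250/v + v/v)/2 = -(250/v + 1)/2 = -(1 + 250/v)/2 = -½ - 125/v)
f/B(-35*(-19)) = -121199*1330/(-250 - (-35)*(-19)) = -121199*1330/(-250 - 1*665) = -121199*1330/(-250 - 665) = -121199/((½)*(1/665)*(-915)) = -121199/(-183/266) = -121199*(-266/183) = 32238934/183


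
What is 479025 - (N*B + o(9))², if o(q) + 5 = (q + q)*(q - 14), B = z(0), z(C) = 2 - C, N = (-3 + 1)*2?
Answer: 468416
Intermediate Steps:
N = -4 (N = -2*2 = -4)
B = 2 (B = 2 - 1*0 = 2 + 0 = 2)
o(q) = -5 + 2*q*(-14 + q) (o(q) = -5 + (q + q)*(q - 14) = -5 + (2*q)*(-14 + q) = -5 + 2*q*(-14 + q))
479025 - (N*B + o(9))² = 479025 - (-4*2 + (-5 - 28*9 + 2*9²))² = 479025 - (-8 + (-5 - 252 + 2*81))² = 479025 - (-8 + (-5 - 252 + 162))² = 479025 - (-8 - 95)² = 479025 - 1*(-103)² = 479025 - 1*10609 = 479025 - 10609 = 468416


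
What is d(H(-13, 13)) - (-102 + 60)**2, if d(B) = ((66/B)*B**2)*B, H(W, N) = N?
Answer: 9390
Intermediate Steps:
d(B) = 66*B**2 (d(B) = (66*B)*B = 66*B**2)
d(H(-13, 13)) - (-102 + 60)**2 = 66*13**2 - (-102 + 60)**2 = 66*169 - 1*(-42)**2 = 11154 - 1*1764 = 11154 - 1764 = 9390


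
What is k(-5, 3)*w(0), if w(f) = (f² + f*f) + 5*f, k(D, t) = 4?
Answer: 0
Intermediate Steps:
w(f) = 2*f² + 5*f (w(f) = (f² + f²) + 5*f = 2*f² + 5*f)
k(-5, 3)*w(0) = 4*(0*(5 + 2*0)) = 4*(0*(5 + 0)) = 4*(0*5) = 4*0 = 0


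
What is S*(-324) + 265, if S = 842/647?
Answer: -101353/647 ≈ -156.65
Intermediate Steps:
S = 842/647 (S = 842*(1/647) = 842/647 ≈ 1.3014)
S*(-324) + 265 = (842/647)*(-324) + 265 = -272808/647 + 265 = -101353/647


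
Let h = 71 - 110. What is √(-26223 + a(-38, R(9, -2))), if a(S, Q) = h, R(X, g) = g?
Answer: 3*I*√2918 ≈ 162.06*I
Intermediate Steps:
h = -39
a(S, Q) = -39
√(-26223 + a(-38, R(9, -2))) = √(-26223 - 39) = √(-26262) = 3*I*√2918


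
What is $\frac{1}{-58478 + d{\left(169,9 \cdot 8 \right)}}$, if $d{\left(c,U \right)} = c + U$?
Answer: $- \frac{1}{58237} \approx -1.7171 \cdot 10^{-5}$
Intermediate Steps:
$d{\left(c,U \right)} = U + c$
$\frac{1}{-58478 + d{\left(169,9 \cdot 8 \right)}} = \frac{1}{-58478 + \left(9 \cdot 8 + 169\right)} = \frac{1}{-58478 + \left(72 + 169\right)} = \frac{1}{-58478 + 241} = \frac{1}{-58237} = - \frac{1}{58237}$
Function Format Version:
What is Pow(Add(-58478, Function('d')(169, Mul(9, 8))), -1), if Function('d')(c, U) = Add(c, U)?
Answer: Rational(-1, 58237) ≈ -1.7171e-5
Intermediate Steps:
Function('d')(c, U) = Add(U, c)
Pow(Add(-58478, Function('d')(169, Mul(9, 8))), -1) = Pow(Add(-58478, Add(Mul(9, 8), 169)), -1) = Pow(Add(-58478, Add(72, 169)), -1) = Pow(Add(-58478, 241), -1) = Pow(-58237, -1) = Rational(-1, 58237)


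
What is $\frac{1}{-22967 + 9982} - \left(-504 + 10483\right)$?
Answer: $- \frac{129577316}{12985} \approx -9979.0$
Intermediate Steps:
$\frac{1}{-22967 + 9982} - \left(-504 + 10483\right) = \frac{1}{-12985} - 9979 = - \frac{1}{12985} - 9979 = - \frac{129577316}{12985}$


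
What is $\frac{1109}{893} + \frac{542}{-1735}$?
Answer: $\frac{1440109}{1549355} \approx 0.92949$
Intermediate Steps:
$\frac{1109}{893} + \frac{542}{-1735} = 1109 \cdot \frac{1}{893} + 542 \left(- \frac{1}{1735}\right) = \frac{1109}{893} - \frac{542}{1735} = \frac{1440109}{1549355}$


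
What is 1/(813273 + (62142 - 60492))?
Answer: 1/814923 ≈ 1.2271e-6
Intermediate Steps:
1/(813273 + (62142 - 60492)) = 1/(813273 + 1650) = 1/814923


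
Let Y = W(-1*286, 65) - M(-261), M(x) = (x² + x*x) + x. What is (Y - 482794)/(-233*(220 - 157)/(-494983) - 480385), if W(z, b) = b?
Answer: 153125465965/118891196888 ≈ 1.2879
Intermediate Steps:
M(x) = x + 2*x² (M(x) = (x² + x²) + x = 2*x² + x = x + 2*x²)
Y = -135916 (Y = 65 - (-261)*(1 + 2*(-261)) = 65 - (-261)*(1 - 522) = 65 - (-261)*(-521) = 65 - 1*135981 = 65 - 135981 = -135916)
(Y - 482794)/(-233*(220 - 157)/(-494983) - 480385) = (-135916 - 482794)/(-233*(220 - 157)/(-494983) - 480385) = -618710/(-233*63*(-1/494983) - 480385) = -618710/(-14679*(-1/494983) - 480385) = -618710/(14679/494983 - 480385) = -618710/(-237782393776/494983) = -618710*(-494983/237782393776) = 153125465965/118891196888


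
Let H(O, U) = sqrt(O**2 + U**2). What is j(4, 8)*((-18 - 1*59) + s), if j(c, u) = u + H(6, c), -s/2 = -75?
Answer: 584 + 146*sqrt(13) ≈ 1110.4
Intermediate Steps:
s = 150 (s = -2*(-75) = 150)
j(c, u) = u + sqrt(36 + c**2) (j(c, u) = u + sqrt(6**2 + c**2) = u + sqrt(36 + c**2))
j(4, 8)*((-18 - 1*59) + s) = (8 + sqrt(36 + 4**2))*((-18 - 1*59) + 150) = (8 + sqrt(36 + 16))*((-18 - 59) + 150) = (8 + sqrt(52))*(-77 + 150) = (8 + 2*sqrt(13))*73 = 584 + 146*sqrt(13)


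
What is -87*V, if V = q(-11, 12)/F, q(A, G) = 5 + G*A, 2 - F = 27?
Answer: -11049/25 ≈ -441.96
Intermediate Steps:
F = -25 (F = 2 - 1*27 = 2 - 27 = -25)
q(A, G) = 5 + A*G
V = 127/25 (V = (5 - 11*12)/(-25) = (5 - 132)*(-1/25) = -127*(-1/25) = 127/25 ≈ 5.0800)
-87*V = -87*127/25 = -11049/25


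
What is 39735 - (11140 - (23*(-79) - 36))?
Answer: 26742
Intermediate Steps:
39735 - (11140 - (23*(-79) - 36)) = 39735 - (11140 - (-1817 - 36)) = 39735 - (11140 - 1*(-1853)) = 39735 - (11140 + 1853) = 39735 - 1*12993 = 39735 - 12993 = 26742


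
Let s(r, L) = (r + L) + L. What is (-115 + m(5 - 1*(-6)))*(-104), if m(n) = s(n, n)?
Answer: 8528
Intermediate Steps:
s(r, L) = r + 2*L (s(r, L) = (L + r) + L = r + 2*L)
m(n) = 3*n (m(n) = n + 2*n = 3*n)
(-115 + m(5 - 1*(-6)))*(-104) = (-115 + 3*(5 - 1*(-6)))*(-104) = (-115 + 3*(5 + 6))*(-104) = (-115 + 3*11)*(-104) = (-115 + 33)*(-104) = -82*(-104) = 8528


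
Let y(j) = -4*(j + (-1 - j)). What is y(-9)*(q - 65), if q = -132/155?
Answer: -40828/155 ≈ -263.41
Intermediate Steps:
q = -132/155 (q = -132*1/155 = -132/155 ≈ -0.85161)
y(j) = 4 (y(j) = -4*(-1) = 4)
y(-9)*(q - 65) = 4*(-132/155 - 65) = 4*(-10207/155) = -40828/155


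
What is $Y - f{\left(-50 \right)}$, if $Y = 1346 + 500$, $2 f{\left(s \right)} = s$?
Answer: $1871$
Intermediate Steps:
$f{\left(s \right)} = \frac{s}{2}$
$Y = 1846$
$Y - f{\left(-50 \right)} = 1846 - \frac{1}{2} \left(-50\right) = 1846 - -25 = 1846 + 25 = 1871$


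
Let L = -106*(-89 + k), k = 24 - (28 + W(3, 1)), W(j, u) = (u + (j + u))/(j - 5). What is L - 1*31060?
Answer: -21467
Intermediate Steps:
W(j, u) = (j + 2*u)/(-5 + j)
k = -3/2 (k = 24 - (28 + (3 + 2*1)/(-5 + 3)) = 24 - (28 + (3 + 2)/(-2)) = 24 - (28 - ½*5) = 24 - (28 - 5/2) = 24 - 1*51/2 = 24 - 51/2 = -3/2 ≈ -1.5000)
L = 9593 (L = -106*(-89 - 3/2) = -106*(-181/2) = 9593)
L - 1*31060 = 9593 - 1*31060 = 9593 - 31060 = -21467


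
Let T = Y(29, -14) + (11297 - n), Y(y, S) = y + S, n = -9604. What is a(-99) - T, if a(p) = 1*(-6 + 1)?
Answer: -20921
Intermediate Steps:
a(p) = -5 (a(p) = 1*(-5) = -5)
Y(y, S) = S + y
T = 20916 (T = (-14 + 29) + (11297 - 1*(-9604)) = 15 + (11297 + 9604) = 15 + 20901 = 20916)
a(-99) - T = -5 - 1*20916 = -5 - 20916 = -20921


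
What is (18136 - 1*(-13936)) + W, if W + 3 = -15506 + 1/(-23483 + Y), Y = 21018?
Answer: 40827794/2465 ≈ 16563.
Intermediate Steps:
W = -38229686/2465 (W = -3 + (-15506 + 1/(-23483 + 21018)) = -3 + (-15506 + 1/(-2465)) = -3 + (-15506 - 1/2465) = -3 - 38222291/2465 = -38229686/2465 ≈ -15509.)
(18136 - 1*(-13936)) + W = (18136 - 1*(-13936)) - 38229686/2465 = (18136 + 13936) - 38229686/2465 = 32072 - 38229686/2465 = 40827794/2465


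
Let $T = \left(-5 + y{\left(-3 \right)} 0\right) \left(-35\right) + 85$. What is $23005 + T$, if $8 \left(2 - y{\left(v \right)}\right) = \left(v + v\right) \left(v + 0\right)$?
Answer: $23265$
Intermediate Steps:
$y{\left(v \right)} = 2 - \frac{v^{2}}{4}$ ($y{\left(v \right)} = 2 - \frac{\left(v + v\right) \left(v + 0\right)}{8} = 2 - \frac{2 v v}{8} = 2 - \frac{2 v^{2}}{8} = 2 - \frac{v^{2}}{4}$)
$T = 260$ ($T = \left(-5 + \left(2 - \frac{\left(-3\right)^{2}}{4}\right) 0\right) \left(-35\right) + 85 = \left(-5 + \left(2 - \frac{9}{4}\right) 0\right) \left(-35\right) + 85 = \left(-5 - 0\right) \left(-35\right) + 85 = \left(-5 + 0\right) \left(-35\right) + 85 = \left(-5\right) \left(-35\right) + 85 = 175 + 85 = 260$)
$23005 + T = 23005 + 260 = 23265$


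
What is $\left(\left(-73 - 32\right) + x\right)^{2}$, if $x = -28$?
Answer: $17689$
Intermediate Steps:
$\left(\left(-73 - 32\right) + x\right)^{2} = \left(\left(-73 - 32\right) - 28\right)^{2} = \left(-105 - 28\right)^{2} = \left(-133\right)^{2} = 17689$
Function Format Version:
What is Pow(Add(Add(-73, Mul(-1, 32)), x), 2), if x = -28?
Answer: 17689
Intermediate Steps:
Pow(Add(Add(-73, Mul(-1, 32)), x), 2) = Pow(Add(Add(-73, Mul(-1, 32)), -28), 2) = Pow(Add(Add(-73, -32), -28), 2) = Pow(Add(-105, -28), 2) = Pow(-133, 2) = 17689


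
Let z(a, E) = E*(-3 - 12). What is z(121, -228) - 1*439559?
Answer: -436139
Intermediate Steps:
z(a, E) = -15*E (z(a, E) = E*(-15) = -15*E)
z(121, -228) - 1*439559 = -15*(-228) - 1*439559 = 3420 - 439559 = -436139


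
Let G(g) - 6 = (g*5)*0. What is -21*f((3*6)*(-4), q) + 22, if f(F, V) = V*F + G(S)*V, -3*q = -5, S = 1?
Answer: 2332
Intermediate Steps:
q = 5/3 (q = -⅓*(-5) = 5/3 ≈ 1.6667)
G(g) = 6 (G(g) = 6 + (g*5)*0 = 6 + (5*g)*0 = 6 + 0 = 6)
f(F, V) = 6*V + F*V (f(F, V) = V*F + 6*V = F*V + 6*V = 6*V + F*V)
-21*f((3*6)*(-4), q) + 22 = -35*(6 + (3*6)*(-4)) + 22 = -35*(6 + 18*(-4)) + 22 = -35*(6 - 72) + 22 = -35*(-66) + 22 = -21*(-110) + 22 = 2310 + 22 = 2332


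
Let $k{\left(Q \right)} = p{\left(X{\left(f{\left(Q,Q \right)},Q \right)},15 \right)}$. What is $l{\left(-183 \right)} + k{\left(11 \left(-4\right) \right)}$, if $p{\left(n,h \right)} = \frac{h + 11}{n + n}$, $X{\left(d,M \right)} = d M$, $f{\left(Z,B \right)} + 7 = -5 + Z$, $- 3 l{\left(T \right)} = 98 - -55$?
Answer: $- \frac{125651}{2464} \approx -50.995$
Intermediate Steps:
$l{\left(T \right)} = -51$ ($l{\left(T \right)} = - \frac{98 - -55}{3} = - \frac{98 + 55}{3} = \left(- \frac{1}{3}\right) 153 = -51$)
$f{\left(Z,B \right)} = -12 + Z$ ($f{\left(Z,B \right)} = -7 + \left(-5 + Z\right) = -12 + Z$)
$X{\left(d,M \right)} = M d$
$p{\left(n,h \right)} = \frac{11 + h}{2 n}$
$k{\left(Q \right)} = \frac{13}{Q \left(-12 + Q\right)}$ ($k{\left(Q \right)} = \frac{11 + 15}{2 Q \left(-12 + Q\right)} = \frac{1}{2} \frac{1}{Q \left(-12 + Q\right)} 26 = \frac{13}{Q \left(-12 + Q\right)}$)
$l{\left(-183 \right)} + k{\left(11 \left(-4\right) \right)} = -51 + \frac{13}{11 \left(-4\right) \left(-12 + 11 \left(-4\right)\right)} = -51 + \frac{13}{\left(-44\right) \left(-12 - 44\right)} = -51 + 13 \left(- \frac{1}{44}\right) \frac{1}{-56} = -51 + 13 \left(- \frac{1}{44}\right) \left(- \frac{1}{56}\right) = -51 + \frac{13}{2464} = - \frac{125651}{2464}$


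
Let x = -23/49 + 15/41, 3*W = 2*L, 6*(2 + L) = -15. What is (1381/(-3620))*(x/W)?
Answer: -71812/5454435 ≈ -0.013166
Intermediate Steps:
L = -9/2 (L = -2 + (⅙)*(-15) = -2 - 5/2 = -9/2 ≈ -4.5000)
W = -3 (W = (2*(-9/2))/3 = (⅓)*(-9) = -3)
x = -208/2009 (x = -23*1/49 + 15*(1/41) = -23/49 + 15/41 = -208/2009 ≈ -0.10353)
(1381/(-3620))*(x/W) = (1381/(-3620))*(-208/2009/(-3)) = (1381*(-1/3620))*(-208/2009*(-⅓)) = -1381/3620*208/6027 = -71812/5454435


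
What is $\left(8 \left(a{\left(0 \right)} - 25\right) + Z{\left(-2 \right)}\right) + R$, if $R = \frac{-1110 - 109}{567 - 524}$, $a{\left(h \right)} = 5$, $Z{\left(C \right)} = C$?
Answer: $- \frac{8185}{43} \approx -190.35$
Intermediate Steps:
$R = - \frac{1219}{43} \approx -28.349$
$\left(8 \left(a{\left(0 \right)} - 25\right) + Z{\left(-2 \right)}\right) + R = \left(8 \left(5 - 25\right) - 2\right) - \frac{1219}{43} = \left(8 \left(-20\right) - 2\right) - \frac{1219}{43} = \left(-160 - 2\right) - \frac{1219}{43} = -162 - \frac{1219}{43} = - \frac{8185}{43}$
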